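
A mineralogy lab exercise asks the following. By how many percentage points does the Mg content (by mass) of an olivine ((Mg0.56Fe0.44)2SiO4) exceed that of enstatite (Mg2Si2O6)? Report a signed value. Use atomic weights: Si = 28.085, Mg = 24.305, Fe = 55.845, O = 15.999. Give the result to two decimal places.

-8.05 percentage points

Mg in (Mg0.56Fe0.44)2SiO4: molar mass 168.446 g/mol; 1.12×24.305 = 27.222 g → 16.16 wt%.
Mg in Mg2Si2O6: molar mass 200.774 g/mol; 2×24.305 = 48.610 g → 24.21 wt%.
Difference = 16.16 − 24.21 = -8.05 percentage points.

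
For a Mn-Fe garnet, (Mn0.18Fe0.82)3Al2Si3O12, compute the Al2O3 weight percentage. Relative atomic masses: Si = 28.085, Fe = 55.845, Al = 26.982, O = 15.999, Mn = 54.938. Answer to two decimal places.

20.50 wt%

Molar mass of (Mn0.18Fe0.82)3Al2Si3O12 = 0.54×54.938 + 2.46×55.845 + 2×26.982 + 3×28.085 + 12×15.999 = 497.252 g/mol.
Each formula unit contains 2 Al, equivalent to 2/2 = 1.0000 mol Al2O3.
M(Al2O3) = 2×26.982 + 3×15.999 = 101.961 g/mol.
Mass of Al2O3 per formula unit = 1.0000 × 101.961 = 101.961 g.
Al2O3 wt% = 101.961 / 497.252 × 100 = 20.50%.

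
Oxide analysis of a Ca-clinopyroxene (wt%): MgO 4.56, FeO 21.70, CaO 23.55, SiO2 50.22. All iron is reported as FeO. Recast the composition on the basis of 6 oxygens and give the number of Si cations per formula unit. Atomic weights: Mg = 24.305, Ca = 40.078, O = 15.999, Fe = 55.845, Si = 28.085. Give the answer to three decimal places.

2.001 Si apfu

MgO: 4.56/40.304 = 0.11314 mol → 0.11314 mol Mg, 0.11314 mol O.
FeO: 21.70/71.844 = 0.30204 mol → 0.30204 mol Fe, 0.30204 mol O.
CaO: 23.55/56.077 = 0.41996 mol → 0.41996 mol Ca, 0.41996 mol O.
SiO2: 50.22/60.083 = 0.83584 mol → 0.83584 mol Si, 1.67168 mol O.
Total oxygen = 2.50682 mol. Normalization factor = 6/2.50682 = 2.39347.
Si per 6 O = 0.83584 × 2.39347 = 2.001.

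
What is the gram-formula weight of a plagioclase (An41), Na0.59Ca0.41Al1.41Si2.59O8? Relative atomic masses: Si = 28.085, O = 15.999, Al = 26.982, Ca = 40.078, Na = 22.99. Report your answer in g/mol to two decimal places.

268.77 g/mol

M = 0.59(22.99) + 0.41(40.078) + 1.41(26.982) + 2.59(28.085) + 8(15.999)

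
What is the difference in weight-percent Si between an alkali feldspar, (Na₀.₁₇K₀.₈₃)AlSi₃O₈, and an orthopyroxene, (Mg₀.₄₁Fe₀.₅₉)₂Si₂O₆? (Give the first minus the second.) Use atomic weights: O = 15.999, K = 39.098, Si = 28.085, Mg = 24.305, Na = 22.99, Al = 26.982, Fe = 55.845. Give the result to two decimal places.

6.97 percentage points

Si in (Na₀.₁₇K₀.₈₃)AlSi₃O₈: molar mass 275.589 g/mol; 3×28.085 = 84.255 g → 30.57 wt%.
Si in (Mg₀.₄₁Fe₀.₅₉)₂Si₂O₆: molar mass 237.991 g/mol; 2×28.085 = 56.170 g → 23.60 wt%.
Difference = 30.57 − 23.60 = 6.97 percentage points.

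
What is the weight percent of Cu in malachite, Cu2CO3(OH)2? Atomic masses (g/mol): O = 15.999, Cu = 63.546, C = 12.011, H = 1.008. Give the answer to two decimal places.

Molar mass of Cu2CO3(OH)2: 2·63.546 + 1·12.011 + 5·15.999 + 2·1.008 = 221.114 g/mol.
Mass of Cu per formula unit: 2 × 63.546 = 127.092 g.
Weight fraction Cu = 127.092 / 221.114 = 0.5748.

57.48 wt%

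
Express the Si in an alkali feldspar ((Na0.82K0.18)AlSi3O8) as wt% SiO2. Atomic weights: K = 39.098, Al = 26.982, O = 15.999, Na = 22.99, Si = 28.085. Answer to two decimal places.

Molar mass of (Na0.82K0.18)AlSi3O8 = 0.82×22.99 + 0.18×39.098 + 1×26.982 + 3×28.085 + 8×15.999 = 265.118 g/mol.
Each formula unit contains 3 Si, equivalent to 3/1 = 3.0000 mol SiO2.
M(SiO2) = 1×28.085 + 2×15.999 = 60.083 g/mol.
Mass of SiO2 per formula unit = 3.0000 × 60.083 = 180.249 g.
SiO2 wt% = 180.249 / 265.118 × 100 = 67.99%.

67.99 wt%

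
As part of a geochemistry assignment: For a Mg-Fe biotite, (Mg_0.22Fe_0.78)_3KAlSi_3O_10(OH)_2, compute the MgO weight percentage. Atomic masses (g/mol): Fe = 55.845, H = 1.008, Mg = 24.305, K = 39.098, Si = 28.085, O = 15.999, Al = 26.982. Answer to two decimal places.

Formula mass = 491.058 g/mol.
0.66 Mg → 0.6600 mol MgO per formula unit; M(MgO) = 40.304, so MgO mass = 26.601 g.
26.601/491.058 × 100 = 5.42 wt%.

5.42 wt%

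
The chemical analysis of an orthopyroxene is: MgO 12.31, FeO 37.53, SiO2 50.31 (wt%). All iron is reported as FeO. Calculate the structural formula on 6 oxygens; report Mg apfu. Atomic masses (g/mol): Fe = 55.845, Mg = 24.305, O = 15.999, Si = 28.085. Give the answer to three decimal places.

0.732 Mg apfu

MgO (M=40.304): mol = 0.30543; Mg = 0.30543, O = 0.30543.
FeO (M=71.844): mol = 0.52238; Fe = 0.52238, O = 0.52238.
SiO2 (M=60.083): mol = 0.83734; Si = 0.83734, O = 1.67468.
ΣO = 2.50249; factor = 6/ΣO = 2.39761.
Mg apfu = 0.30543 × 2.39761 = 0.732.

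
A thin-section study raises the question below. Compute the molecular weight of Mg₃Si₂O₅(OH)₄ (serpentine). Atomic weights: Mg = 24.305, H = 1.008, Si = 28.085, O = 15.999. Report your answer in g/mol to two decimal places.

The formula mass is the sum 3×24.305 + 2×28.085 + 9×15.999 + 4×1.008.

277.11 g/mol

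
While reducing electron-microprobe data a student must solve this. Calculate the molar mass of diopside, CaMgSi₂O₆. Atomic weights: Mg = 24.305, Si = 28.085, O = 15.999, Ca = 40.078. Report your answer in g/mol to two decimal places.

216.55 g/mol

M = 1·40.078 + 1·24.305 + 2·28.085 + 6·15.999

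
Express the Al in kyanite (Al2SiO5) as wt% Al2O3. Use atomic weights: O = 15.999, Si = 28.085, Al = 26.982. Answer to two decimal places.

62.92 wt%

Molar mass of Al2SiO5 = 2*26.982 + 1*28.085 + 5*15.999 = 162.044 g/mol.
Each formula unit contains 2 Al, equivalent to 2/2 = 1.0000 mol Al2O3.
M(Al2O3) = 2×26.982 + 3×15.999 = 101.961 g/mol.
Mass of Al2O3 per formula unit = 1.0000 × 101.961 = 101.961 g.
Al2O3 wt% = 101.961 / 162.044 × 100 = 62.92%.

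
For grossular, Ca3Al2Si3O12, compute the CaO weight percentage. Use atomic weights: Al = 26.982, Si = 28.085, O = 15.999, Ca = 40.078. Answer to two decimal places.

M(Ca3Al2Si3O12) = 450.441 g/mol; M(CaO) = 56.077 g/mol.
Moles CaO per formula unit = 3 Ca ÷ 1 = 3.0000.
CaO fraction = (3.0000 × 56.077) / 450.441 = 168.231/450.441 = 0.3735.

37.35 wt%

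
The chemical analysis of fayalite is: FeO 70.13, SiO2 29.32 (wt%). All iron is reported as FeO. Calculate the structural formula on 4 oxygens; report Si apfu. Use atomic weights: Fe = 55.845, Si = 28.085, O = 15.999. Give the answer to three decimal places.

1.000 Si apfu

FeO: 70.13/71.844 = 0.97614 mol → 0.97614 mol Fe, 0.97614 mol O.
SiO2: 29.32/60.083 = 0.48799 mol → 0.48799 mol Si, 0.97598 mol O.
Total oxygen = 1.95212 mol. Normalization factor = 4/1.95212 = 2.04905.
Si per 4 O = 0.48799 × 2.04905 = 1.000.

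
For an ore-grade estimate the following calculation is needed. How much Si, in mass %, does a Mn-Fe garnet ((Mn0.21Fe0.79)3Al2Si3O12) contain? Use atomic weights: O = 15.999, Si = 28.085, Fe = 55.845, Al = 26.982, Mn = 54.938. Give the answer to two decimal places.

Molar mass of (Mn0.21Fe0.79)3Al2Si3O12: 0.63×54.938 + 2.37×55.845 + 2×26.982 + 3×28.085 + 12×15.999 = 497.171 g/mol.
Mass of Si per formula unit: 3 × 28.085 = 84.255 g.
Weight fraction Si = 84.255 / 497.171 = 0.1695.

16.95 mass %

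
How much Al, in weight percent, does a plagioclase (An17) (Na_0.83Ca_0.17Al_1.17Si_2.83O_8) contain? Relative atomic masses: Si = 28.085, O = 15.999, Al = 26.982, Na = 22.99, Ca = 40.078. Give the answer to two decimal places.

Formula mass = 0.83·22.99 + 0.17·40.078 + 1.17·26.982 + 2.83·28.085 + 8·15.999 = 264.936 g/mol, of which 31.569 g is Al.
So Al makes up 31.569/264.936 = 0.1192 of the mass, i.e. 11.92%.

11.92 weight percent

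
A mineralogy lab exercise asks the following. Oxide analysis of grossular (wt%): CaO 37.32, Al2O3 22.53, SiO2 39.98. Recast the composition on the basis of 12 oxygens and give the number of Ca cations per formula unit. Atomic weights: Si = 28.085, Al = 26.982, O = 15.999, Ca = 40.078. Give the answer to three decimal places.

3.003 Ca apfu

CaO: 37.32/56.077 = 0.66551 mol → 0.66551 mol Ca, 0.66551 mol O.
Al2O3: 22.53/101.961 = 0.22097 mol → 0.44194 mol Al, 0.66291 mol O.
SiO2: 39.98/60.083 = 0.66541 mol → 0.66541 mol Si, 1.33082 mol O.
Total oxygen = 2.65924 mol. Normalization factor = 12/2.65924 = 4.51257.
Ca per 12 O = 0.66551 × 4.51257 = 3.003.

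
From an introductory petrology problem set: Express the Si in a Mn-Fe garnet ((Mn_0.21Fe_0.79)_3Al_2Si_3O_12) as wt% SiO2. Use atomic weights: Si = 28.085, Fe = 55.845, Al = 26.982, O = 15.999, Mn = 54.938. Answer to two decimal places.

36.25 wt%

M((Mn_0.21Fe_0.79)_3Al_2Si_3O_12) = 497.171 g/mol; M(SiO2) = 60.083 g/mol.
Moles SiO2 per formula unit = 3 Si ÷ 1 = 3.0000.
SiO2 fraction = (3.0000 × 60.083) / 497.171 = 180.249/497.171 = 0.3625.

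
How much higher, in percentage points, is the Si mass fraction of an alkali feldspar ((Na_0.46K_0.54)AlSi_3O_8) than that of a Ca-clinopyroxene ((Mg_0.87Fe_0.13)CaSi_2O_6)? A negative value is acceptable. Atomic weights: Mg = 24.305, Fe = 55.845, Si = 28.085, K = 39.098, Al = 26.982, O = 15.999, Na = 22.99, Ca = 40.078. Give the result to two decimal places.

First mineral: 84.255 g Si in 270.917 g formula = 31.10 wt% Si.
Second mineral: 56.170 g Si in 220.647 g formula = 25.46 wt% Si.
31.10% − 25.46% gives a difference of 5.64 percentage points.

5.64 percentage points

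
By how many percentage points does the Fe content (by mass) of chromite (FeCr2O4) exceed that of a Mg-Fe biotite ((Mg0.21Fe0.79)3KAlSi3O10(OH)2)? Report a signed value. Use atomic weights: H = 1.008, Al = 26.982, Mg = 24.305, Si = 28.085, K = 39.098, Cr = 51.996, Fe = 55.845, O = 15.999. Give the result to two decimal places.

-1.95 percentage points

First mineral: 55.845 g Fe in 223.833 g formula = 24.95 wt% Fe.
Second mineral: 132.353 g Fe in 492.004 g formula = 26.90 wt% Fe.
24.95% − 26.90% gives a difference of -1.95 percentage points.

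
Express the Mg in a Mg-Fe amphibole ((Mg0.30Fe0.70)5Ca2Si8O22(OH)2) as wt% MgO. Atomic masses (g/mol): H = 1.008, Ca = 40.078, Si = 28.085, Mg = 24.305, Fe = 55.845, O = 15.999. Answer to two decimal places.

6.55 wt%

M((Mg0.30Fe0.70)5Ca2Si8O22(OH)2) = 922.743 g/mol; M(MgO) = 40.304 g/mol.
Moles MgO per formula unit = 1.50 Mg ÷ 1 = 1.5000.
MgO fraction = (1.5000 × 40.304) / 922.743 = 60.456/922.743 = 0.0655.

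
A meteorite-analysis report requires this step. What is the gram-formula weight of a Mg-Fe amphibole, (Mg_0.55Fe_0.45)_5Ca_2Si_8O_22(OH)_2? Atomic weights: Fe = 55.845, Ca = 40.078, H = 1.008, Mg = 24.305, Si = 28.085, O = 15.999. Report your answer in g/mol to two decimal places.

883.32 g/mol

The formula mass is the sum 2.75*24.305 + 2.25*55.845 + 2*40.078 + 8*28.085 + 24*15.999 + 2*1.008.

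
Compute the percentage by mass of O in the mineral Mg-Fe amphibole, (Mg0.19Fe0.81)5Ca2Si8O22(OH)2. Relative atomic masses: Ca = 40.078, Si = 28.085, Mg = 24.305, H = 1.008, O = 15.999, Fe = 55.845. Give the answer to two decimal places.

Formula mass = 0.95·24.305 + 4.05·55.845 + 2·40.078 + 8·28.085 + 24·15.999 + 2·1.008 = 940.090 g/mol, of which 383.976 g is O.
So O makes up 383.976/940.090 = 0.4084 of the mass, i.e. 40.84%.

40.84 wt%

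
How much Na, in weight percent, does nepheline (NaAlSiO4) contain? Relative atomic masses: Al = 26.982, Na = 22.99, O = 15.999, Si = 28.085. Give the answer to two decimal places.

16.18 weight percent

Molar mass of NaAlSiO4: 1·22.99 + 1·26.982 + 1·28.085 + 4·15.999 = 142.053 g/mol.
Mass of Na per formula unit: 1 × 22.99 = 22.990 g.
Weight fraction Na = 22.990 / 142.053 = 0.1618.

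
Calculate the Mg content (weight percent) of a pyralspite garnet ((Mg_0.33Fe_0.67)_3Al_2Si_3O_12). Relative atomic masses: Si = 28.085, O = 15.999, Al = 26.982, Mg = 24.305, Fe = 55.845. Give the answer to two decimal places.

5.16 weight percent

Molar mass of (Mg_0.33Fe_0.67)_3Al_2Si_3O_12: 0.99*24.305 + 2.01*55.845 + 2*26.982 + 3*28.085 + 12*15.999 = 466.517 g/mol.
Mass of Mg per formula unit: 0.99 × 24.305 = 24.062 g.
Weight fraction Mg = 24.062 / 466.517 = 0.0516.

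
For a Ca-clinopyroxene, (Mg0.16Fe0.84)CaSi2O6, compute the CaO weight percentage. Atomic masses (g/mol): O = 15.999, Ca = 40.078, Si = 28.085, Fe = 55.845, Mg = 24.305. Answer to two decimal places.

Formula mass = 243.041 g/mol.
1 Ca → 1.0000 mol CaO per formula unit; M(CaO) = 56.077, so CaO mass = 56.077 g.
56.077/243.041 × 100 = 23.07 wt%.

23.07 wt%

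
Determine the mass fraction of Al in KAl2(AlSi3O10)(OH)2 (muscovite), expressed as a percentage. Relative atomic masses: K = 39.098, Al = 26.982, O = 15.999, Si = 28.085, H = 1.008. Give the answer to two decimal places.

20.32 mass %

M(KAl2(AlSi3O10)(OH)2) = 398.303 g/mol.
Al contributes 3 × 26.982 = 80.946 g per mole.
80.946/398.303 = 0.2032 → 20.32%.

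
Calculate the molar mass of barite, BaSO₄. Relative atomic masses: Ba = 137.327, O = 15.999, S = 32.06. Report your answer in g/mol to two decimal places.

233.38 g/mol

Ba: 1 × 137.327 = 137.3270
S: 1 × 32.06 = 32.0600
O: 4 × 15.999 = 63.9960
Summing the contributions gives the formula mass.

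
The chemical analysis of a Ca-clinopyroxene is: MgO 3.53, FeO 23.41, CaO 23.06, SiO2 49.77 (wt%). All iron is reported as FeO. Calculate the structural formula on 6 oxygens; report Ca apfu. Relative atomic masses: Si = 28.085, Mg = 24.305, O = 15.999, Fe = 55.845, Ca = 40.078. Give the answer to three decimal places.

MgO (M=40.304): mol = 0.08758; Mg = 0.08758, O = 0.08758.
FeO (M=71.844): mol = 0.32584; Fe = 0.32584, O = 0.32584.
CaO (M=56.077): mol = 0.41122; Ca = 0.41122, O = 0.41122.
SiO2 (M=60.083): mol = 0.82835; Si = 0.82835, O = 1.65670.
ΣO = 2.48134; factor = 6/ΣO = 2.41805.
Ca apfu = 0.41122 × 2.41805 = 0.994.

0.994 Ca apfu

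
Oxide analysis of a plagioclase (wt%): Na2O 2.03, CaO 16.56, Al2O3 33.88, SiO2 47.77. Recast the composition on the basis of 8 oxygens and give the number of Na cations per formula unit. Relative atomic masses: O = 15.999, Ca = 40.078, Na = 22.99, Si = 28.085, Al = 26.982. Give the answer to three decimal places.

2.03 wt% Na2O ÷ 61.979 g/mol = 0.03275 mol, giving 0.06550 Na and 0.03275 O.
16.56 wt% CaO ÷ 56.077 g/mol = 0.29531 mol, giving 0.29531 Ca and 0.29531 O.
33.88 wt% Al2O3 ÷ 101.961 g/mol = 0.33228 mol, giving 0.66456 Al and 0.99684 O.
47.77 wt% SiO2 ÷ 60.083 g/mol = 0.79507 mol, giving 0.79507 Si and 1.59014 O.
Oxygen sums to 2.91504; scaling by 8/2.91504 = 2.74439 puts the formula on 8 O.
Na: 0.06550 × 2.74439 = 0.180 atoms per formula unit.

0.180 Na apfu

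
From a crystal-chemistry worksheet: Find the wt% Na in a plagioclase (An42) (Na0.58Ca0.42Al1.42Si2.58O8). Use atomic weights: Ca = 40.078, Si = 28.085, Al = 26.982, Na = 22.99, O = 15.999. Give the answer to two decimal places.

4.96 wt%

Formula mass = 0.58×22.99 + 0.42×40.078 + 1.42×26.982 + 2.58×28.085 + 8×15.999 = 268.933 g/mol, of which 13.334 g is Na.
So Na makes up 13.334/268.933 = 0.0496 of the mass, i.e. 4.96%.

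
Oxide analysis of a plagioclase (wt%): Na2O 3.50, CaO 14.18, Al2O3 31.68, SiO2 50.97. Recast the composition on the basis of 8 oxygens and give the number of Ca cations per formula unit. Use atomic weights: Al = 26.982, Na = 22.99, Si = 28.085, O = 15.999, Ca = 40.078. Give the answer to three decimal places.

0.689 Ca apfu

Na2O: 3.50/61.979 = 0.05647 mol → 0.11294 mol Na, 0.05647 mol O.
CaO: 14.18/56.077 = 0.25287 mol → 0.25287 mol Ca, 0.25287 mol O.
Al2O3: 31.68/101.961 = 0.31071 mol → 0.62142 mol Al, 0.93213 mol O.
SiO2: 50.97/60.083 = 0.84833 mol → 0.84833 mol Si, 1.69666 mol O.
Total oxygen = 2.93813 mol. Normalization factor = 8/2.93813 = 2.72282.
Ca per 8 O = 0.25287 × 2.72282 = 0.689.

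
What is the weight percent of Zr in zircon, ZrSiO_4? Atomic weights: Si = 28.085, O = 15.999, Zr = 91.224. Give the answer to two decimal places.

49.77 mass %

Molar mass of ZrSiO_4: 1×91.224 + 1×28.085 + 4×15.999 = 183.305 g/mol.
Mass of Zr per formula unit: 1 × 91.224 = 91.224 g.
Weight fraction Zr = 91.224 / 183.305 = 0.4977.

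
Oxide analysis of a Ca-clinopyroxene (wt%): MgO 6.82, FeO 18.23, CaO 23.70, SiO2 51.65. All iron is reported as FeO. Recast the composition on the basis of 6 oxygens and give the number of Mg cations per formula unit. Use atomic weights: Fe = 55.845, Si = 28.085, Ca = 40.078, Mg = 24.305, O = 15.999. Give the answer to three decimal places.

MgO (M=40.304): mol = 0.16921; Mg = 0.16921, O = 0.16921.
FeO (M=71.844): mol = 0.25374; Fe = 0.25374, O = 0.25374.
CaO (M=56.077): mol = 0.42263; Ca = 0.42263, O = 0.42263.
SiO2 (M=60.083): mol = 0.85964; Si = 0.85964, O = 1.71928.
ΣO = 2.56486; factor = 6/ΣO = 2.33931.
Mg apfu = 0.16921 × 2.33931 = 0.396.

0.396 Mg apfu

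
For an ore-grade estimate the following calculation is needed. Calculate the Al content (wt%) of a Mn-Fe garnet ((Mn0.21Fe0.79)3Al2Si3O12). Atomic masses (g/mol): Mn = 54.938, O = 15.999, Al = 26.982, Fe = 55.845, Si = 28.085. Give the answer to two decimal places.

Molar mass of (Mn0.21Fe0.79)3Al2Si3O12: 0.63*54.938 + 2.37*55.845 + 2*26.982 + 3*28.085 + 12*15.999 = 497.171 g/mol.
Mass of Al per formula unit: 2 × 26.982 = 53.964 g.
Weight fraction Al = 53.964 / 497.171 = 0.1085.

10.85 wt%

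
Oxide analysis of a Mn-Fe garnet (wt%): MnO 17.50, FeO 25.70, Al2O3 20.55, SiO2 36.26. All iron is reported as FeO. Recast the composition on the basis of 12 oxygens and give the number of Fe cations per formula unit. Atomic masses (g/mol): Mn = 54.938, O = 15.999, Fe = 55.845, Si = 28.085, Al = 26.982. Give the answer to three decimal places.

1.777 Fe apfu

MnO (M=70.937): mol = 0.24670; Mn = 0.24670, O = 0.24670.
FeO (M=71.844): mol = 0.35772; Fe = 0.35772, O = 0.35772.
Al2O3 (M=101.961): mol = 0.20155; Al = 0.40310, O = 0.60465.
SiO2 (M=60.083): mol = 0.60350; Si = 0.60350, O = 1.20700.
ΣO = 2.41607; factor = 12/ΣO = 4.96674.
Fe apfu = 0.35772 × 4.96674 = 1.777.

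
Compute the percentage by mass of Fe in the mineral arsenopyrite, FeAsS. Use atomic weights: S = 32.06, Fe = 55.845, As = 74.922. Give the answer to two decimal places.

34.30 wt%

Formula mass = 1×55.845 + 1×74.922 + 1×32.06 = 162.827 g/mol, of which 55.845 g is Fe.
So Fe makes up 55.845/162.827 = 0.3430 of the mass, i.e. 34.30%.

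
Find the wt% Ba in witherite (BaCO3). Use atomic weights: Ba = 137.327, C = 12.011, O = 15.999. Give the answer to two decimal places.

69.59 weight percent

M(BaCO3) = 197.335 g/mol.
Ba contributes 1 × 137.327 = 137.327 g per mole.
137.327/197.335 = 0.6959 → 69.59%.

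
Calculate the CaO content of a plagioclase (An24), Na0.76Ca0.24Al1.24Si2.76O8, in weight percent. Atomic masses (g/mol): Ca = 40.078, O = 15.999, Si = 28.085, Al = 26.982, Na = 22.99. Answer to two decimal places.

5.06 wt%

Formula mass = 266.055 g/mol.
0.24 Ca → 0.2400 mol CaO per formula unit; M(CaO) = 56.077, so CaO mass = 13.458 g.
13.458/266.055 × 100 = 5.06 wt%.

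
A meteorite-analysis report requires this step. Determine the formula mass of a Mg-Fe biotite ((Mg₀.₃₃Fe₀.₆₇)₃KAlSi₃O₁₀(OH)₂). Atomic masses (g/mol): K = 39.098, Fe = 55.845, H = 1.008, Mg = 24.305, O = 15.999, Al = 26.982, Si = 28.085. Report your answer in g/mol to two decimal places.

480.65 g/mol

M = 0.99×24.305 + 2.01×55.845 + 1×39.098 + 1×26.982 + 3×28.085 + 12×15.999 + 2×1.008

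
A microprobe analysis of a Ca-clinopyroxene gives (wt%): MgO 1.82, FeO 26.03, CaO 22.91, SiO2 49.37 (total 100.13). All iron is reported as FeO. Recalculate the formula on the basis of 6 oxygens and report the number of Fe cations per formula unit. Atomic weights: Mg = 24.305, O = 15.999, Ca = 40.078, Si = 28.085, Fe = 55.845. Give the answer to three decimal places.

0.884 Fe apfu

1.82 wt% MgO ÷ 40.304 g/mol = 0.04516 mol, giving 0.04516 Mg and 0.04516 O.
26.03 wt% FeO ÷ 71.844 g/mol = 0.36231 mol, giving 0.36231 Fe and 0.36231 O.
22.91 wt% CaO ÷ 56.077 g/mol = 0.40855 mol, giving 0.40855 Ca and 0.40855 O.
49.37 wt% SiO2 ÷ 60.083 g/mol = 0.82170 mol, giving 0.82170 Si and 1.64340 O.
Oxygen sums to 2.45942; scaling by 6/2.45942 = 2.43960 puts the formula on 6 O.
Fe: 0.36231 × 2.43960 = 0.884 atoms per formula unit.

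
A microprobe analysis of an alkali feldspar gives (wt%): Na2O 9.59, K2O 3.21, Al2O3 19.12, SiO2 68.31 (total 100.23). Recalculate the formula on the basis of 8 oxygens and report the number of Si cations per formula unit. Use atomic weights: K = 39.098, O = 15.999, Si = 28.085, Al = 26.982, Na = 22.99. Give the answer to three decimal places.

3.007 Si apfu

Na2O: 9.59/61.979 = 0.15473 mol → 0.30946 mol Na, 0.15473 mol O.
K2O: 3.21/94.195 = 0.03408 mol → 0.06816 mol K, 0.03408 mol O.
Al2O3: 19.12/101.961 = 0.18752 mol → 0.37504 mol Al, 0.56256 mol O.
SiO2: 68.31/60.083 = 1.13693 mol → 1.13693 mol Si, 2.27386 mol O.
Total oxygen = 3.02523 mol. Normalization factor = 8/3.02523 = 2.64443.
Si per 8 O = 1.13693 × 2.64443 = 3.007.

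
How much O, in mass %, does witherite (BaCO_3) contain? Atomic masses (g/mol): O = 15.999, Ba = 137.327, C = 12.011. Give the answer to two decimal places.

24.32 mass %

Molar mass of BaCO_3: 1×137.327 + 1×12.011 + 3×15.999 = 197.335 g/mol.
Mass of O per formula unit: 3 × 15.999 = 47.997 g.
Weight fraction O = 47.997 / 197.335 = 0.2432.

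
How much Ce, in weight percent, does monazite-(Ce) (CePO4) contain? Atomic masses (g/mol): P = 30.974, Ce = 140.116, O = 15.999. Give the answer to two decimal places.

59.60 weight percent

Molar mass of CePO4: 1*140.116 + 1*30.974 + 4*15.999 = 235.086 g/mol.
Mass of Ce per formula unit: 1 × 140.116 = 140.116 g.
Weight fraction Ce = 140.116 / 235.086 = 0.5960.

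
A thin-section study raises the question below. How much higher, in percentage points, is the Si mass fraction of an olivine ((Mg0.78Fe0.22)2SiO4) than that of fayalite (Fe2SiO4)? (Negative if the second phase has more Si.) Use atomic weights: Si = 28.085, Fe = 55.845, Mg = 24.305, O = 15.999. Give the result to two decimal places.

Si in (Mg0.78Fe0.22)2SiO4: molar mass 154.569 g/mol; 1×28.085 = 28.085 g → 18.17 wt%.
Si in Fe2SiO4: molar mass 203.771 g/mol; 1×28.085 = 28.085 g → 13.78 wt%.
Difference = 18.17 − 13.78 = 4.39 percentage points.

4.39 percentage points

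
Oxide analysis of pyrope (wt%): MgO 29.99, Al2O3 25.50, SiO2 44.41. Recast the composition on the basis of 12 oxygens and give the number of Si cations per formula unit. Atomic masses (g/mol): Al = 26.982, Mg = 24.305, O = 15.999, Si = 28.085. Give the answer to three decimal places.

2.984 Si apfu

29.99 wt% MgO ÷ 40.304 g/mol = 0.74409 mol, giving 0.74409 Mg and 0.74409 O.
25.50 wt% Al2O3 ÷ 101.961 g/mol = 0.25010 mol, giving 0.50020 Al and 0.75030 O.
44.41 wt% SiO2 ÷ 60.083 g/mol = 0.73914 mol, giving 0.73914 Si and 1.47828 O.
Oxygen sums to 2.97267; scaling by 12/2.97267 = 4.03678 puts the formula on 12 O.
Si: 0.73914 × 4.03678 = 2.984 atoms per formula unit.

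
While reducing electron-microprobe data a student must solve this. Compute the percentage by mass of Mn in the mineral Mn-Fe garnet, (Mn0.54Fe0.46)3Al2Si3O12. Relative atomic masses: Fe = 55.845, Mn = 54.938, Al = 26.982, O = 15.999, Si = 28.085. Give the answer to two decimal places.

Formula mass = 1.62·54.938 + 1.38·55.845 + 2·26.982 + 3·28.085 + 12·15.999 = 496.273 g/mol, of which 89.000 g is Mn.
So Mn makes up 89.000/496.273 = 0.1793 of the mass, i.e. 17.93%.

17.93 weight percent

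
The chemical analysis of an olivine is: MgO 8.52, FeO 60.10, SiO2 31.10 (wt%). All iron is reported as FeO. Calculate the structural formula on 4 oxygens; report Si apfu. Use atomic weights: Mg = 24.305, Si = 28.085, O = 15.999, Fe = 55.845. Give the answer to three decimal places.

0.994 Si apfu

MgO: 8.52/40.304 = 0.21139 mol → 0.21139 mol Mg, 0.21139 mol O.
FeO: 60.10/71.844 = 0.83653 mol → 0.83653 mol Fe, 0.83653 mol O.
SiO2: 31.10/60.083 = 0.51762 mol → 0.51762 mol Si, 1.03524 mol O.
Total oxygen = 2.08316 mol. Normalization factor = 4/2.08316 = 1.92016.
Si per 4 O = 0.51762 × 1.92016 = 0.994.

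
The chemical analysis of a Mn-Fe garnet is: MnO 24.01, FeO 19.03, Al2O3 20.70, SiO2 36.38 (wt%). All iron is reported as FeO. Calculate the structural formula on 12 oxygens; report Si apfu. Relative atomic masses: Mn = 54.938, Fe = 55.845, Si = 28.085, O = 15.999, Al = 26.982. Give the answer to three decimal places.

24.01 wt% MnO ÷ 70.937 g/mol = 0.33847 mol, giving 0.33847 Mn and 0.33847 O.
19.03 wt% FeO ÷ 71.844 g/mol = 0.26488 mol, giving 0.26488 Fe and 0.26488 O.
20.70 wt% Al2O3 ÷ 101.961 g/mol = 0.20302 mol, giving 0.40604 Al and 0.60906 O.
36.38 wt% SiO2 ÷ 60.083 g/mol = 0.60550 mol, giving 0.60550 Si and 1.21100 O.
Oxygen sums to 2.42341; scaling by 12/2.42341 = 4.95170 puts the formula on 12 O.
Si: 0.60550 × 4.95170 = 2.998 atoms per formula unit.

2.998 Si apfu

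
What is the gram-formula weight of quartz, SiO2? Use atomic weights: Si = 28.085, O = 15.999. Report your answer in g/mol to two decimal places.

The formula mass is the sum 1*28.085 + 2*15.999.

60.08 g/mol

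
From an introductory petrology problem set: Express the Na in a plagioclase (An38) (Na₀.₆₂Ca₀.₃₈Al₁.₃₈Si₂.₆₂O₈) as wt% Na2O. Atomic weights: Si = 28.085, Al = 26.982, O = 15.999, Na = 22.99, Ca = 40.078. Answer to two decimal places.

Molar mass of Na₀.₆₂Ca₀.₃₈Al₁.₃₈Si₂.₆₂O₈ = 0.62·22.99 + 0.38·40.078 + 1.38·26.982 + 2.62·28.085 + 8·15.999 = 268.293 g/mol.
Each formula unit contains 0.62 Na, equivalent to 0.62/2 = 0.3100 mol Na2O.
M(Na2O) = 2×22.99 + 1×15.999 = 61.979 g/mol.
Mass of Na2O per formula unit = 0.3100 × 61.979 = 19.213 g.
Na2O wt% = 19.213 / 268.293 × 100 = 7.16%.

7.16 wt%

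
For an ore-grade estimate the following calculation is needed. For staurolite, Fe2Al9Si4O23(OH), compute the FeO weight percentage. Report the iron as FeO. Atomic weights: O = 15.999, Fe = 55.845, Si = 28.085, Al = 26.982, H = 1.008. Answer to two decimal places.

Molar mass of Fe2Al9Si4O23(OH) = 2×55.845 + 9×26.982 + 4×28.085 + 24×15.999 + 1×1.008 = 851.852 g/mol.
Each formula unit contains 2 Fe, equivalent to 2/1 = 2.0000 mol FeO.
M(FeO) = 1×55.845 + 1×15.999 = 71.844 g/mol.
Mass of FeO per formula unit = 2.0000 × 71.844 = 143.688 g.
FeO wt% = 143.688 / 851.852 × 100 = 16.87%.

16.87 wt%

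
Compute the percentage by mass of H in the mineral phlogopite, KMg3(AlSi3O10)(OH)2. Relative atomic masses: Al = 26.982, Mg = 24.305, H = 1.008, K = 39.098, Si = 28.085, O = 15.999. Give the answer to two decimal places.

Formula mass = 1×39.098 + 3×24.305 + 1×26.982 + 3×28.085 + 12×15.999 + 2×1.008 = 417.254 g/mol, of which 2.016 g is H.
So H makes up 2.016/417.254 = 0.0048 of the mass, i.e. 0.48%.

0.48 wt%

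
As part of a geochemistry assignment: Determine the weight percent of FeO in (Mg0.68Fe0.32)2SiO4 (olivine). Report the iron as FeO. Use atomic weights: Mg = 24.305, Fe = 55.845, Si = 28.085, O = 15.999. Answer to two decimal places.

28.58 wt%

Formula mass = 160.877 g/mol.
0.64 Fe → 0.6400 mol FeO per formula unit; M(FeO) = 71.844, so FeO mass = 45.980 g.
45.980/160.877 × 100 = 28.58 wt%.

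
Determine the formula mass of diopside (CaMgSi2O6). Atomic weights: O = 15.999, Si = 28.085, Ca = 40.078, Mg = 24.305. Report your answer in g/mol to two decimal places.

Ca: 1 × 40.078 = 40.0780
Mg: 1 × 24.305 = 24.3050
Si: 2 × 28.085 = 56.1700
O: 6 × 15.999 = 95.9940
Summing the contributions gives the formula mass.

216.55 g/mol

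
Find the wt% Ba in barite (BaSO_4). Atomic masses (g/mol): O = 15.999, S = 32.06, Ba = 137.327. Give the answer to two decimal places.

M(BaSO_4) = 233.383 g/mol.
Ba contributes 1 × 137.327 = 137.327 g per mole.
137.327/233.383 = 0.5884 → 58.84%.

58.84 wt%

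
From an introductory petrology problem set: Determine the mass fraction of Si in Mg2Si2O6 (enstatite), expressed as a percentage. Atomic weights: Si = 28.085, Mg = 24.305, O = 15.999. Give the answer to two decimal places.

M(Mg2Si2O6) = 200.774 g/mol.
Si contributes 2 × 28.085 = 56.170 g per mole.
56.170/200.774 = 0.2798 → 27.98%.

27.98 weight percent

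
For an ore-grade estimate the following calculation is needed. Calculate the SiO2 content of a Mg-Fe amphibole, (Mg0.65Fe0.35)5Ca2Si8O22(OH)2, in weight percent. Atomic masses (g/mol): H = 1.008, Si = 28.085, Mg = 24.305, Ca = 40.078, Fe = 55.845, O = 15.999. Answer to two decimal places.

55.40 wt%

M((Mg0.65Fe0.35)5Ca2Si8O22(OH)2) = 867.548 g/mol; M(SiO2) = 60.083 g/mol.
Moles SiO2 per formula unit = 8 Si ÷ 1 = 8.0000.
SiO2 fraction = (8.0000 × 60.083) / 867.548 = 480.664/867.548 = 0.5540.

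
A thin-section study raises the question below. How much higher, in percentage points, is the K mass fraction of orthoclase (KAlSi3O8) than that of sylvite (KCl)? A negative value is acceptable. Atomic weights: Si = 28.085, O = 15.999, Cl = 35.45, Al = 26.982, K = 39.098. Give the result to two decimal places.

-38.40 percentage points

First mineral: 39.098 g K in 278.327 g formula = 14.05 wt% K.
Second mineral: 39.098 g K in 74.548 g formula = 52.45 wt% K.
14.05% − 52.45% gives a difference of -38.40 percentage points.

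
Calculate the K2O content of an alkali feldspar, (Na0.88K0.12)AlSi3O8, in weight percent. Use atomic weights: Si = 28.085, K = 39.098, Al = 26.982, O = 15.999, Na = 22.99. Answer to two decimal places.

Formula mass = 264.152 g/mol.
0.12 K → 0.0600 mol K2O per formula unit; M(K2O) = 94.195, so K2O mass = 5.652 g.
5.652/264.152 × 100 = 2.14 wt%.

2.14 wt%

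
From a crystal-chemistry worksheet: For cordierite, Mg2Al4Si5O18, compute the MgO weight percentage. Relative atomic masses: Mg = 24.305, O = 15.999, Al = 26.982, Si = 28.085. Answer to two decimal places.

13.78 wt%

M(Mg2Al4Si5O18) = 584.945 g/mol; M(MgO) = 40.304 g/mol.
Moles MgO per formula unit = 2 Mg ÷ 1 = 2.0000.
MgO fraction = (2.0000 × 40.304) / 584.945 = 80.608/584.945 = 0.1378.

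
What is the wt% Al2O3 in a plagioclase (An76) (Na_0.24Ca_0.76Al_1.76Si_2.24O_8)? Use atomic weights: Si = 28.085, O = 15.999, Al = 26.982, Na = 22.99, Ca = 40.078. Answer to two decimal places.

32.70 wt%

Formula mass = 274.368 g/mol.
1.76 Al → 0.8800 mol Al2O3 per formula unit; M(Al2O3) = 101.961, so Al2O3 mass = 89.726 g.
89.726/274.368 × 100 = 32.70 wt%.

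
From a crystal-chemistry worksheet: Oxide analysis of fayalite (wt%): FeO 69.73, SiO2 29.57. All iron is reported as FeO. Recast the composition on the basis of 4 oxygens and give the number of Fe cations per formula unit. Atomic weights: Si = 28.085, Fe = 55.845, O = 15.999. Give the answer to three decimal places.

FeO (M=71.844): mol = 0.97058; Fe = 0.97058, O = 0.97058.
SiO2 (M=60.083): mol = 0.49215; Si = 0.49215, O = 0.98430.
ΣO = 1.95488; factor = 4/ΣO = 2.04616.
Fe apfu = 0.97058 × 2.04616 = 1.986.

1.986 Fe apfu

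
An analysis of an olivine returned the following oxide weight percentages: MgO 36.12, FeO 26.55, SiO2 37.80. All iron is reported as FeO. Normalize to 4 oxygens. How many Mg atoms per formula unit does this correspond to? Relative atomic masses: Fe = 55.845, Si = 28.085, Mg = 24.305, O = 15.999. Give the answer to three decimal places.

1.420 Mg apfu

36.12 wt% MgO ÷ 40.304 g/mol = 0.89619 mol, giving 0.89619 Mg and 0.89619 O.
26.55 wt% FeO ÷ 71.844 g/mol = 0.36955 mol, giving 0.36955 Fe and 0.36955 O.
37.80 wt% SiO2 ÷ 60.083 g/mol = 0.62913 mol, giving 0.62913 Si and 1.25826 O.
Oxygen sums to 2.52400; scaling by 4/2.52400 = 1.58479 puts the formula on 4 O.
Mg: 0.89619 × 1.58479 = 1.420 atoms per formula unit.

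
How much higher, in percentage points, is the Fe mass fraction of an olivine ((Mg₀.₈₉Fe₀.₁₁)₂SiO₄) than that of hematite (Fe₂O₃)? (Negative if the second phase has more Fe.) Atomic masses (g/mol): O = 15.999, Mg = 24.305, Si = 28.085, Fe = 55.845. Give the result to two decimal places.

-61.62 percentage points

First mineral: 12.286 g Fe in 147.630 g formula = 8.32 wt% Fe.
Second mineral: 111.690 g Fe in 159.687 g formula = 69.94 wt% Fe.
8.32% − 69.94% gives a difference of -61.62 percentage points.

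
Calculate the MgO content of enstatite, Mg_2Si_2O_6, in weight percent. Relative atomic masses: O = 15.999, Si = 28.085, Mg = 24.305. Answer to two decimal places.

Formula mass = 200.774 g/mol.
2 Mg → 2.0000 mol MgO per formula unit; M(MgO) = 40.304, so MgO mass = 80.608 g.
80.608/200.774 × 100 = 40.15 wt%.

40.15 wt%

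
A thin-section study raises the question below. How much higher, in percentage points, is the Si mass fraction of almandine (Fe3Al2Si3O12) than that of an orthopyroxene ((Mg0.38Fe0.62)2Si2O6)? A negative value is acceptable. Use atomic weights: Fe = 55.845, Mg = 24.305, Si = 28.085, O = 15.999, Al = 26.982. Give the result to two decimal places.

-6.49 percentage points

M(Fe3Al2Si3O12) = 497.742 g/mol, so wt% Si = 84.255/497.742 × 100 = 16.93%.
M((Mg0.38Fe0.62)2Si2O6) = 239.884 g/mol, so wt% Si = 56.170/239.884 × 100 = 23.42%.
16.93 − 23.42 = -6.49 pp.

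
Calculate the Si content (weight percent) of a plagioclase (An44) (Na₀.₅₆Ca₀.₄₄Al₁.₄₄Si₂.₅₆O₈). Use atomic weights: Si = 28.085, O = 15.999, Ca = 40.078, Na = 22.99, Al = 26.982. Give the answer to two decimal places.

Molar mass of Na₀.₅₆Ca₀.₄₄Al₁.₄₄Si₂.₅₆O₈: 0.56·22.99 + 0.44·40.078 + 1.44·26.982 + 2.56·28.085 + 8·15.999 = 269.252 g/mol.
Mass of Si per formula unit: 2.56 × 28.085 = 71.898 g.
Weight fraction Si = 71.898 / 269.252 = 0.2670.

26.70 weight percent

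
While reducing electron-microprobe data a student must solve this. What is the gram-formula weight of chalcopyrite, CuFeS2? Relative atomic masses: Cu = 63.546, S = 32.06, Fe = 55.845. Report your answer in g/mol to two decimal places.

M = 1·63.546 + 1·55.845 + 2·32.06

183.51 g/mol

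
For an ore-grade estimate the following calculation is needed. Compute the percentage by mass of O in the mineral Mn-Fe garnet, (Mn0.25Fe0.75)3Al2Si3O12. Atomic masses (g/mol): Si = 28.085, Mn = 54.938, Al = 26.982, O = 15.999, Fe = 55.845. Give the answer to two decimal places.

38.62 mass %

Formula mass = 0.75*54.938 + 2.25*55.845 + 2*26.982 + 3*28.085 + 12*15.999 = 497.062 g/mol, of which 191.988 g is O.
So O makes up 191.988/497.062 = 0.3862 of the mass, i.e. 38.62%.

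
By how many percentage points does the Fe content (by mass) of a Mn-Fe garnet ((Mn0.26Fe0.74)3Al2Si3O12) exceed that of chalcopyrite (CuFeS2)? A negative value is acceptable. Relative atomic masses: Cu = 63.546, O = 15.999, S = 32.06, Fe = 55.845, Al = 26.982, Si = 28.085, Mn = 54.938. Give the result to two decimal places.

-5.49 percentage points

First mineral: 123.976 g Fe in 497.035 g formula = 24.94 wt% Fe.
Second mineral: 55.845 g Fe in 183.511 g formula = 30.43 wt% Fe.
24.94% − 30.43% gives a difference of -5.49 percentage points.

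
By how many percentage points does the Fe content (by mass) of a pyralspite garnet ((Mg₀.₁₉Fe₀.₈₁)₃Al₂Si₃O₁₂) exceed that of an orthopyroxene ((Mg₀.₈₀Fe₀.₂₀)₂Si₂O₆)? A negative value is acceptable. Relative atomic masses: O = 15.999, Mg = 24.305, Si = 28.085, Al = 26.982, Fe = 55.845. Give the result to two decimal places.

17.82 percentage points

Fe in (Mg₀.₁₉Fe₀.₈₁)₃Al₂Si₃O₁₂: molar mass 479.764 g/mol; 2.43×55.845 = 135.703 g → 28.29 wt%.
Fe in (Mg₀.₈₀Fe₀.₂₀)₂Si₂O₆: molar mass 213.390 g/mol; 0.40×55.845 = 22.338 g → 10.47 wt%.
Difference = 28.29 − 10.47 = 17.82 percentage points.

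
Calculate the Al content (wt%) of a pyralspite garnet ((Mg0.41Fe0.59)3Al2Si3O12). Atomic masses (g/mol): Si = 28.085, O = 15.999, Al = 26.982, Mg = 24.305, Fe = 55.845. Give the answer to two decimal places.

11.76 wt%

M((Mg0.41Fe0.59)3Al2Si3O12) = 458.948 g/mol.
Al contributes 2 × 26.982 = 53.964 g per mole.
53.964/458.948 = 0.1176 → 11.76%.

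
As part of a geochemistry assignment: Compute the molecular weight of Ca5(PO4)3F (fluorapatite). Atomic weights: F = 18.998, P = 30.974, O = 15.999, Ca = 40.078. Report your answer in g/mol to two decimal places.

504.30 g/mol

The formula mass is the sum 5×40.078 + 3×30.974 + 12×15.999 + 1×18.998.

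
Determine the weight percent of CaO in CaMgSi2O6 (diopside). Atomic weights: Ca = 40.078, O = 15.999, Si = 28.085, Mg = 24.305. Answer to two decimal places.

M(CaMgSi2O6) = 216.547 g/mol; M(CaO) = 56.077 g/mol.
Moles CaO per formula unit = 1 Ca ÷ 1 = 1.0000.
CaO fraction = (1.0000 × 56.077) / 216.547 = 56.077/216.547 = 0.2590.

25.90 wt%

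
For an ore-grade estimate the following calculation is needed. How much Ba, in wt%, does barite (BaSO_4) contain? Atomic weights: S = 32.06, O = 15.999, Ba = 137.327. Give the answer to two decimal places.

58.84 wt%

M(BaSO_4) = 233.383 g/mol.
Ba contributes 1 × 137.327 = 137.327 g per mole.
137.327/233.383 = 0.5884 → 58.84%.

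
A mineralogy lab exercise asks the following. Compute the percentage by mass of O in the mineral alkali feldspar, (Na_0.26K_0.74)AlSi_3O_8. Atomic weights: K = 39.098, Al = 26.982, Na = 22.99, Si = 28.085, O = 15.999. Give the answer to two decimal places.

46.69 mass %

M((Na_0.26K_0.74)AlSi_3O_8) = 274.139 g/mol.
O contributes 8 × 15.999 = 127.992 g per mole.
127.992/274.139 = 0.4669 → 46.69%.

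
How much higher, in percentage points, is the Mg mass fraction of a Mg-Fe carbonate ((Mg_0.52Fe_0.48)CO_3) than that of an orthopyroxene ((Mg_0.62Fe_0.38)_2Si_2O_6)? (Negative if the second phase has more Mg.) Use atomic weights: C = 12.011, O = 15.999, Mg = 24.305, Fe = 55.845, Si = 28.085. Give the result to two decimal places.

M((Mg_0.52Fe_0.48)CO_3) = 99.452 g/mol, so wt% Mg = 12.639/99.452 × 100 = 12.71%.
M((Mg_0.62Fe_0.38)_2Si_2O_6) = 224.744 g/mol, so wt% Mg = 30.138/224.744 × 100 = 13.41%.
12.71 − 13.41 = -0.70 pp.

-0.70 percentage points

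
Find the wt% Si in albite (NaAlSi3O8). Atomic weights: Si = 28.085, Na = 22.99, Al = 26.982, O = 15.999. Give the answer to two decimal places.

32.13 weight percent

Molar mass of NaAlSi3O8: 1*22.99 + 1*26.982 + 3*28.085 + 8*15.999 = 262.219 g/mol.
Mass of Si per formula unit: 3 × 28.085 = 84.255 g.
Weight fraction Si = 84.255 / 262.219 = 0.3213.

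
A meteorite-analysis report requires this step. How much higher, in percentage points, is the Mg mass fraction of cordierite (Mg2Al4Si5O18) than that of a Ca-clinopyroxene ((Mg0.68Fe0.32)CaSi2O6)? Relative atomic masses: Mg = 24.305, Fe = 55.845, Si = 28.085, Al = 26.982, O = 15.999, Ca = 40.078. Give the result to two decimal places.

1.02 percentage points

M(Mg2Al4Si5O18) = 584.945 g/mol, so wt% Mg = 48.610/584.945 × 100 = 8.31%.
M((Mg0.68Fe0.32)CaSi2O6) = 226.640 g/mol, so wt% Mg = 16.527/226.640 × 100 = 7.29%.
8.31 − 7.29 = 1.02 pp.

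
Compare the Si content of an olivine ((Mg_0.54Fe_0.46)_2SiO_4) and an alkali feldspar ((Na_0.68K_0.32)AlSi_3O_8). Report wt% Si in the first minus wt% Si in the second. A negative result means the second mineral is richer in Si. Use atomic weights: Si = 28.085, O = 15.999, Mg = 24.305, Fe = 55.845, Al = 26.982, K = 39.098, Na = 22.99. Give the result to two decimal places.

-14.96 percentage points

Si in (Mg_0.54Fe_0.46)_2SiO_4: molar mass 169.708 g/mol; 1×28.085 = 28.085 g → 16.55 wt%.
Si in (Na_0.68K_0.32)AlSi_3O_8: molar mass 267.374 g/mol; 3×28.085 = 84.255 g → 31.51 wt%.
Difference = 16.55 − 31.51 = -14.96 percentage points.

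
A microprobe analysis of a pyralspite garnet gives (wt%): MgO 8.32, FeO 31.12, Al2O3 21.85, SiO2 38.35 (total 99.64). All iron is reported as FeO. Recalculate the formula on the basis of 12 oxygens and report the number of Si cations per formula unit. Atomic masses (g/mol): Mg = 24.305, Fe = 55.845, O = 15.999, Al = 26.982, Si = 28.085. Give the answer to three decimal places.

MgO: 8.32/40.304 = 0.20643 mol → 0.20643 mol Mg, 0.20643 mol O.
FeO: 31.12/71.844 = 0.43316 mol → 0.43316 mol Fe, 0.43316 mol O.
Al2O3: 21.85/101.961 = 0.21430 mol → 0.42860 mol Al, 0.64290 mol O.
SiO2: 38.35/60.083 = 0.63828 mol → 0.63828 mol Si, 1.27656 mol O.
Total oxygen = 2.55905 mol. Normalization factor = 12/2.55905 = 4.68924.
Si per 12 O = 0.63828 × 4.68924 = 2.993.

2.993 Si apfu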